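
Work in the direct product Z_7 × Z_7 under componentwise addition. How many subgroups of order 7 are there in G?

|G| = 49 and 7 | 49, so subgroups of order 7 are possible by Lagrange.
The subgroups of order 7 are: {(0,0), (0,1), (0,2), (0,3), (0,4), (0,5), (0,6)}; {(0,0), (1,0), (2,0), (3,0), (4,0), (5,0), (6,0)}; {(0,0), (1,1), (2,2), (3,3), (4,4), (5,5), (6,6)}; {(0,0), (1,2), (2,4), (3,6), (4,1), (5,3), (6,5)}; … (8 in all).
So G has 8 subgroups of order 7.

8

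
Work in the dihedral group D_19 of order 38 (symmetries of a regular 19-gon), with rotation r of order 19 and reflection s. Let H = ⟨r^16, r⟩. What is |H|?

|⟨r^16⟩| = 19 and |⟨r⟩| = 19, so |H| is a multiple of lcm(19, 19) = 19 and divides |G| = 38.
Closing under the operation: H = {e, r, r^2, r^3, r^4, r^5, r^6, r^7, r^8, r^9, r^10, r^11, r^12, r^13, r^14, r^15, r^16, r^17, r^18}, so |H| = 19.

19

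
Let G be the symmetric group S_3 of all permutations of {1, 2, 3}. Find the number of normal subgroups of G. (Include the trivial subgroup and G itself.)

G has 6 subgroups. Checking conjugation-invariance by order — order 1: 1/1 normal; order 2: 0/3 normal; order 3: 1/1 normal; order 6: 1/1 normal.
Total normal subgroups: 3.

3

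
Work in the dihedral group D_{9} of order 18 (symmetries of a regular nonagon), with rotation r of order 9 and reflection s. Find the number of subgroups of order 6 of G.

3

|G| = 18 and 6 | 18, so subgroups of order 6 are possible by Lagrange.
The subgroups of order 6 are: {e, r^3, r^6, r^2s, r^5s, r^8s}; {e, r^3, r^6, s, r^3s, r^6s}; {e, r^3, r^6, rs, r^4s, r^7s}.
So G has 3 subgroups of order 6.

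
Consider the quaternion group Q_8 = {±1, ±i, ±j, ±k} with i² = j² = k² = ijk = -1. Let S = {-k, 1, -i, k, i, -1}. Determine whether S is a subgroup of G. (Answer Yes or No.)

No

|S| = 6 does not divide |G| = 8, so by Lagrange S is not a subgroup.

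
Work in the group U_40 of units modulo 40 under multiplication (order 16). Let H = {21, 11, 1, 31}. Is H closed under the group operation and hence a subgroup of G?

Yes

|H| = 4 divides |G| = 16, consistent with Lagrange.
H contains the identity, every element's inverse is in H, and H is closed under ·: it is a subgroup.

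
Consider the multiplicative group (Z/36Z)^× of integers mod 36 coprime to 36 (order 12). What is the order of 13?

Compute successive powers of 13 mod 36: 13, 25, 1; 13^3 ≡ 1 (mod 36).
So |⟨13⟩| = 3.

3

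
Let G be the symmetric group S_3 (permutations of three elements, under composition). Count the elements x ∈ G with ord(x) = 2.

3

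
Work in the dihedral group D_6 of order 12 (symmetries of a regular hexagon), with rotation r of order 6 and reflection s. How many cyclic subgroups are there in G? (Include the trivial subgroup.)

Group the elements of G by the cyclic subgroup they generate; each cyclic subgroup of order d accounts for φ(d) elements.
Cyclic subgroups by order — order 1: 1; order 2: 7; order 3: 1; order 6: 1.
Total: 10.

10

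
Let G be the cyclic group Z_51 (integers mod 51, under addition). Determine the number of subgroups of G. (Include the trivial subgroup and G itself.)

Subgroups of the cyclic group Z_51 correspond bijectively to divisors of 51.
Divisors of 51: 1, 3, 17, 51.
So Z_51 has 4 subgroups.

4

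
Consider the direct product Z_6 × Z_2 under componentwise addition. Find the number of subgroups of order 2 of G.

|G| = 12 and 2 | 12, so subgroups of order 2 are possible by Lagrange.
The subgroups of order 2 are: {(0,0), (0,1)}; {(0,0), (3,0)}; {(0,0), (3,1)}.
So G has 3 subgroups of order 2.

3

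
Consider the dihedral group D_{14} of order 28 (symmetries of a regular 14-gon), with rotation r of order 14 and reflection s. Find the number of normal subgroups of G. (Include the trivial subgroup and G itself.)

7

G has 28 subgroups. Checking conjugation-invariance by order — order 1: 1/1 normal; order 2: 1/15 normal; order 4: 0/7 normal; order 7: 1/1 normal; order 14: 3/3 normal; order 28: 1/1 normal.
Total normal subgroups: 7.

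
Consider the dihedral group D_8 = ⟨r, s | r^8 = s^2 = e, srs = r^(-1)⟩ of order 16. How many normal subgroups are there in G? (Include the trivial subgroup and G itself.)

7

G has 19 subgroups. Checking conjugation-invariance by order — order 1: 1/1 normal; order 2: 1/9 normal; order 4: 1/5 normal; order 8: 3/3 normal; order 16: 1/1 normal.
Total normal subgroups: 7.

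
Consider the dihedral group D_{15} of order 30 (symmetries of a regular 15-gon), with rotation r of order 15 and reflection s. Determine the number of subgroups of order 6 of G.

|G| = 30 and 6 | 30, so subgroups of order 6 are possible by Lagrange.
The subgroups of order 6 are: {e, r^5, r^10, s, r^5s, r^10s}; {e, r^5, r^10, rs, r^6s, r^11s}; {e, r^5, r^10, r^2s, r^7s, r^12s}; {e, r^5, r^10, r^3s, r^8s, r^13s}; … (5 in all).
So G has 5 subgroups of order 6.

5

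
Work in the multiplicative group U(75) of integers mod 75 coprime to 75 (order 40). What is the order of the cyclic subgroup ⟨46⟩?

5

Compute successive powers of 46 mod 75: 46, 16, 61, 31, 1; 46^5 ≡ 1 (mod 75).
So |⟨46⟩| = 5.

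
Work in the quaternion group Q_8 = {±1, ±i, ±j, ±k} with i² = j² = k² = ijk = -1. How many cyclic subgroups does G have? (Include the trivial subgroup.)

5

A cyclic subgroup of order d is generated by each of its φ(d) elements of order d, so the cyclic subgroups of order d number (#elements of order d)/φ(d).
Cyclic subgroups by order — order 1: 1; order 2: 1; order 4: 3.
Total: 5.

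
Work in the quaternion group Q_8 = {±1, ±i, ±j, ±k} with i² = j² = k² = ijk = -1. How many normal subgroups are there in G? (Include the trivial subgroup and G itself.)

6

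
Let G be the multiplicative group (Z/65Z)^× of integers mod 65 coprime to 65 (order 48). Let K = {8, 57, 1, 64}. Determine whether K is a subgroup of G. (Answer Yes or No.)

|K| = 4 divides |G| = 48, consistent with Lagrange.
K contains the identity, every element's inverse is in K, and K is closed under ·: it is a subgroup.
In fact K = ⟨8⟩.

Yes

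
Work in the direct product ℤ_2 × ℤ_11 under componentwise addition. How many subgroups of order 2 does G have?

|G| = 22 and 2 | 22, so subgroups of order 2 are possible by Lagrange.
The subgroups of order 2 are: {(0,0), (1,0)}.
So G has 1 subgroup of order 2.

1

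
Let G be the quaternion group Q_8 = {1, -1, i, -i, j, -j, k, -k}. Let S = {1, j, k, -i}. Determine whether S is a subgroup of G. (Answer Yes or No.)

j ∈ S but its inverse -j ∉ S, so S is not a subgroup.

No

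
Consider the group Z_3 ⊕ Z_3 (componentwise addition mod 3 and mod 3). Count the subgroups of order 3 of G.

|G| = 9 and 3 | 9, so subgroups of order 3 are possible by Lagrange.
The subgroups of order 3 are: {(0,0), (0,1), (0,2)}; {(0,0), (1,0), (2,0)}; {(0,0), (1,1), (2,2)}; {(0,0), (1,2), (2,1)}.
So G has 4 subgroups of order 3.

4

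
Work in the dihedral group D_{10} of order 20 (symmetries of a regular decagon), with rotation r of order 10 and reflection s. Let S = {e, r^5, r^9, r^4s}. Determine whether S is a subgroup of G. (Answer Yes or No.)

No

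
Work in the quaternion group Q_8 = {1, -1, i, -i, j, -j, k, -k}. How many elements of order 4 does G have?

The elements of order 4 are: i, -i, j, -j, k, -k.
That's 6.

6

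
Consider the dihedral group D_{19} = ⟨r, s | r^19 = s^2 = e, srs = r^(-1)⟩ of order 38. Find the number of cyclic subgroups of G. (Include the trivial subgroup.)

A cyclic subgroup of order d is generated by each of its φ(d) elements of order d, so the cyclic subgroups of order d number (#elements of order d)/φ(d).
Cyclic subgroups by order — order 1: 1; order 2: 19; order 19: 1.
Total: 21.

21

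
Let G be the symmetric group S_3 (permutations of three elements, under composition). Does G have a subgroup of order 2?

2 | 6. A subgroup of order 2 is {e, (1 2)}.

Yes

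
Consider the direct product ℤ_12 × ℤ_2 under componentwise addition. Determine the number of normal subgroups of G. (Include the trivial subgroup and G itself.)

G is abelian, so every subgroup is normal.
G has 16 subgroups in total, hence 16 normal subgroups.

16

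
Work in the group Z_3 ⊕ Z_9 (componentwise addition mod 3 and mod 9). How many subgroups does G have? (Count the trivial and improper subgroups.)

10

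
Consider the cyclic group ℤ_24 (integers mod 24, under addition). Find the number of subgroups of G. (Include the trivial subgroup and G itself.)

Subgroups of the cyclic group ℤ_24 correspond bijectively to divisors of 24.
Divisors of 24: 1, 2, 3, 4, 6, 8, 12, 24.
So ℤ_24 has 8 subgroups.

8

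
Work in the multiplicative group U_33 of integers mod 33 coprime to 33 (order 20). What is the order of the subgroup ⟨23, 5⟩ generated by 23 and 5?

|⟨23⟩| = 2 and |⟨5⟩| = 10, so |H| is a multiple of lcm(2, 10) = 10 and divides |G| = 20.
Closing under the operation: H = {1, 4, 5, 14, 16, 20, 23, 25, 26, 31}, so |H| = 10.

10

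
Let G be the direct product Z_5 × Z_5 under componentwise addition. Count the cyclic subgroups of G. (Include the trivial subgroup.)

Group the elements of G by the cyclic subgroup they generate; each cyclic subgroup of order d accounts for φ(d) elements.
Cyclic subgroups by order — order 1: 1; order 5: 6.
Total: 7.

7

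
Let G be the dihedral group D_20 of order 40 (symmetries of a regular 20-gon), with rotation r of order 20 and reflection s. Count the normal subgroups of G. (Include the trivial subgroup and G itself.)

9

G has 48 subgroups. Checking conjugation-invariance by order — order 1: 1/1 normal; order 2: 1/21 normal; order 4: 1/11 normal; order 5: 1/1 normal; order 8: 0/5 normal; order 10: 1/5 normal; order 20: 3/3 normal; order 40: 1/1 normal.
Total normal subgroups: 9.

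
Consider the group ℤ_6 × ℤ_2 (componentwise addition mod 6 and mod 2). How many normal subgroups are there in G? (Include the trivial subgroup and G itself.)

G is abelian, so every subgroup is normal.
G has 10 subgroups in total, hence 10 normal subgroups.

10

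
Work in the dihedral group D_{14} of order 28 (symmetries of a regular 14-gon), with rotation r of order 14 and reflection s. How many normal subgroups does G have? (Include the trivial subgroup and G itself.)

7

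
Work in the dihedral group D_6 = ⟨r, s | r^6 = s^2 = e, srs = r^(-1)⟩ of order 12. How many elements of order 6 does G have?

The elements of order 6 are: r, r^5.
That's 2.

2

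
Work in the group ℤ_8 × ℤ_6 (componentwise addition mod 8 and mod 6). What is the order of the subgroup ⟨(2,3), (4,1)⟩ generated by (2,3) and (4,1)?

24

|⟨(2,3)⟩| = 4 and |⟨(4,1)⟩| = 6, so |H| is a multiple of lcm(4, 6) = 12 and divides |G| = 48.
Closing under the operation: H = {(0,0), (0,1), (0,2), (0,3), (0,4), (0,5), (2,0), (2,1), (2,2), (2,3), (2,4), (2,5), (4,0), (4,1), (4,2), (4,3), (4,4), (4,5), (6,0), (6,1), (6,2), (6,3), (6,4), (6,5)}, so |H| = 24.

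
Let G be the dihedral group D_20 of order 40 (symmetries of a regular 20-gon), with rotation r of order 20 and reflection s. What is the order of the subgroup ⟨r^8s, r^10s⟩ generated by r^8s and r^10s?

|⟨r^8s⟩| = 2 and |⟨r^10s⟩| = 2, so |H| is a multiple of lcm(2, 2) = 2 and divides |G| = 40.
Closing under the operation: H = {e, r^2, r^4, r^6, r^8, r^10, r^12, r^14, r^16, r^18, s, r^2s, r^4s, r^6s, r^8s, r^10s, r^12s, r^14s, r^16s, r^18s}, so |H| = 20.

20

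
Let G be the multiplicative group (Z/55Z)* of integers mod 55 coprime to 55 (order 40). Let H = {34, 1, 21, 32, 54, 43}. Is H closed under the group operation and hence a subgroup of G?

|H| = 6 does not divide |G| = 40, so by Lagrange H is not a subgroup.

No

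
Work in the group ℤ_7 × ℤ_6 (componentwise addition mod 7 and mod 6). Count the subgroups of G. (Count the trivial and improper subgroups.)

8

|G| = 42, so by Lagrange every subgroup order divides 42. Divisors: 1, 2, 3, 6, 7, 14, 21, 42.
Subgroups by order — order 1: 1; order 2: 1; order 3: 1; order 6: 1; order 7: 1; order 14: 1; order 21: 1; order 42: 1.
Total: 1 + 1 + 1 + 1 + 1 + 1 + 1 + 1 = 8.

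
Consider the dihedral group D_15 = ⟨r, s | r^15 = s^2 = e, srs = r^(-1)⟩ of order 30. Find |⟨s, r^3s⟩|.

10

|⟨s⟩| = 2 and |⟨r^3s⟩| = 2, so |H| is a multiple of lcm(2, 2) = 2 and divides |G| = 30.
Closing under the operation: H = {e, r^3, r^6, r^9, r^12, s, r^3s, r^6s, r^9s, r^12s}, so |H| = 10.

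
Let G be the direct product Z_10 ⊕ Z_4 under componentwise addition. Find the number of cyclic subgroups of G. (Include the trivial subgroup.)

A cyclic subgroup of order d is generated by each of its φ(d) elements of order d, so the cyclic subgroups of order d number (#elements of order d)/φ(d).
Cyclic subgroups by order — order 1: 1; order 2: 3; order 4: 2; order 5: 1; order 10: 3; order 20: 2.
Total: 12.

12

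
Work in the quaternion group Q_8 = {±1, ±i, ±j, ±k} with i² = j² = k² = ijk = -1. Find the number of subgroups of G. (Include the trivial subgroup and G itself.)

6

|G| = 8, so by Lagrange every subgroup order divides 8. Divisors: 1, 2, 4, 8.
Subgroups by order — order 1: 1; order 2: 1; order 4: 3; order 8: 1.
Total: 1 + 1 + 3 + 1 = 6.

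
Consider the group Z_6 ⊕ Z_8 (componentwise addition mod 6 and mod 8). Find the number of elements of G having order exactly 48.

0

An element (a,b) has order lcm(ord(a), ord(b)); count pairs with lcm equal to 48.
Enumerating gives 0 such elements.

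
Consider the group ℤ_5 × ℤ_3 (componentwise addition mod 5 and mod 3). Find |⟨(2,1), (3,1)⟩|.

15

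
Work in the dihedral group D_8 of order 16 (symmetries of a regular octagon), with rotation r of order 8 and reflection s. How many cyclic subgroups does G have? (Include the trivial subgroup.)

12

A cyclic subgroup of order d is generated by each of its φ(d) elements of order d, so the cyclic subgroups of order d number (#elements of order d)/φ(d).
Cyclic subgroups by order — order 1: 1; order 2: 9; order 4: 1; order 8: 1.
Total: 12.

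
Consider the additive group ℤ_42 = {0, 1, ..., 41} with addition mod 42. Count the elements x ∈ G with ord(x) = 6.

2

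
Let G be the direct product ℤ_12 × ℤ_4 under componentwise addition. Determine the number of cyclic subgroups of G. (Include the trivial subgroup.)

Group the elements of G by the cyclic subgroup they generate; each cyclic subgroup of order d accounts for φ(d) elements.
Cyclic subgroups by order — order 1: 1; order 2: 3; order 3: 1; order 4: 6; order 6: 3; order 12: 6.
Total: 20.

20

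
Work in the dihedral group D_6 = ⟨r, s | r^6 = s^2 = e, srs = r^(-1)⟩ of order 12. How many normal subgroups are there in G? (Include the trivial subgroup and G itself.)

7

G has 16 subgroups. Checking conjugation-invariance by order — order 1: 1/1 normal; order 2: 1/7 normal; order 3: 1/1 normal; order 4: 0/3 normal; order 6: 3/3 normal; order 12: 1/1 normal.
Total normal subgroups: 7.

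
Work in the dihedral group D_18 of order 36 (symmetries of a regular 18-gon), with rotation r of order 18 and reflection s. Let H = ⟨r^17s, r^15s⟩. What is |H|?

|⟨r^17s⟩| = 2 and |⟨r^15s⟩| = 2, so |H| is a multiple of lcm(2, 2) = 2 and divides |G| = 36.
Closing under the operation: H = {e, r^2, r^4, r^6, r^8, r^10, r^12, r^14, r^16, rs, r^3s, r^5s, r^7s, r^9s, r^11s, r^13s, r^15s, r^17s}, so |H| = 18.

18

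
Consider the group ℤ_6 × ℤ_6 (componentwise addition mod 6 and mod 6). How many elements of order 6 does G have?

An element (a,b) has order lcm(ord(a), ord(b)); count pairs with lcm equal to 6.
Enumerating gives 24 such elements.

24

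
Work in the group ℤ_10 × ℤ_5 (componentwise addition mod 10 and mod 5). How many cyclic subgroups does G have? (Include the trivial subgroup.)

14

A cyclic subgroup of order d is generated by each of its φ(d) elements of order d, so the cyclic subgroups of order d number (#elements of order d)/φ(d).
Cyclic subgroups by order — order 1: 1; order 2: 1; order 5: 6; order 10: 6.
Total: 14.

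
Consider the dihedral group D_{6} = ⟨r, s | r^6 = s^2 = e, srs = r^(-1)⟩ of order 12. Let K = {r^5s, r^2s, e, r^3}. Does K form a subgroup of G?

|K| = 4 divides |G| = 12, consistent with Lagrange.
K contains the identity, every element's inverse is in K, and K is closed under ·: it is a subgroup.

Yes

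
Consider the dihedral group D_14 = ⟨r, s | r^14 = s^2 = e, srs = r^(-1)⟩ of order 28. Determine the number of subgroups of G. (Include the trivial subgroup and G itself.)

28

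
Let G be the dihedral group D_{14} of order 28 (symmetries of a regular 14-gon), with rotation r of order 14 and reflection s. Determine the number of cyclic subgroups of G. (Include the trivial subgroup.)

18

Group the elements of G by the cyclic subgroup they generate; each cyclic subgroup of order d accounts for φ(d) elements.
Cyclic subgroups by order — order 1: 1; order 2: 15; order 7: 1; order 14: 1.
Total: 18.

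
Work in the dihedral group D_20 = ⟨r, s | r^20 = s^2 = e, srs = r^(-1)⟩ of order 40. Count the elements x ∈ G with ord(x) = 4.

The elements of order 4 are: r^5, r^15.
That's 2.

2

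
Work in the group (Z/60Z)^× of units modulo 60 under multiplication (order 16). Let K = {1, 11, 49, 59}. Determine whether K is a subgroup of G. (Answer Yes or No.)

Yes

|K| = 4 divides |G| = 16, consistent with Lagrange.
K contains the identity, every element's inverse is in K, and K is closed under ·: it is a subgroup.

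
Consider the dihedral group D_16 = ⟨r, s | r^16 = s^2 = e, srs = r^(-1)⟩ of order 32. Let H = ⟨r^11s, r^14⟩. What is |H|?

|⟨r^11s⟩| = 2 and |⟨r^14⟩| = 8, so |H| is a multiple of lcm(2, 8) = 8 and divides |G| = 32.
Closing under the operation: H = {e, r^2, r^4, r^6, r^8, r^10, r^12, r^14, rs, r^3s, r^5s, r^7s, r^9s, r^11s, r^13s, r^15s}, so |H| = 16.

16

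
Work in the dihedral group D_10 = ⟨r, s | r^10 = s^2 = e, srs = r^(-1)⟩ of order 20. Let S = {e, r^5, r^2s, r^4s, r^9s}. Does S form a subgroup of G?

Closure fails: r^5 · r^2s = r^7s ∉ S. So S is not a subgroup.

No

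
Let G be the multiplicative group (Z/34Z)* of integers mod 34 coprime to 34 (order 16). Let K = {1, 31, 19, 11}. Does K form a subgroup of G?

No

19 ∈ K but its inverse 9 ∉ K, so K is not a subgroup.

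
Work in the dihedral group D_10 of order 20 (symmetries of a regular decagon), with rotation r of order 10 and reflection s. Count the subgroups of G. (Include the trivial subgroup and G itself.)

|G| = 20, so by Lagrange every subgroup order divides 20. Divisors: 1, 2, 4, 5, 10, 20.
Subgroups by order — order 1: 1; order 2: 11; order 4: 5; order 5: 1; order 10: 3; order 20: 1.
Total: 1 + 11 + 5 + 1 + 3 + 1 = 22.

22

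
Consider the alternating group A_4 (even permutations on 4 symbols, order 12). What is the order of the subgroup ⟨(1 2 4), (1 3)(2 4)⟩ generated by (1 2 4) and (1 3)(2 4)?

|⟨(1 2 4)⟩| = 3 and |⟨(1 3)(2 4)⟩| = 2, so |H| is a multiple of lcm(3, 2) = 6 and divides |G| = 12.
Closing {(1 2 4), (1 3)(2 4)} under the group operation gives all of G, so |H| = 12.

12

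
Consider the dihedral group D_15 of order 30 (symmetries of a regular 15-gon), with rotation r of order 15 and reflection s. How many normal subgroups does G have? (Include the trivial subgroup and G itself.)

5

G has 28 subgroups. Checking conjugation-invariance by order — order 1: 1/1 normal; order 2: 0/15 normal; order 3: 1/1 normal; order 5: 1/1 normal; order 6: 0/5 normal; order 10: 0/3 normal; order 15: 1/1 normal; order 30: 1/1 normal.
Total normal subgroups: 5.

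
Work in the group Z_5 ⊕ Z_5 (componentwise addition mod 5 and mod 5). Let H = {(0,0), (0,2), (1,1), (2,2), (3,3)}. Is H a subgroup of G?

(0,2) ∈ H but its inverse (0,3) ∉ H, so H is not a subgroup.

No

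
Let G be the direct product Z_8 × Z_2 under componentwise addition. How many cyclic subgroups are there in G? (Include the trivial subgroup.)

Group the elements of G by the cyclic subgroup they generate; each cyclic subgroup of order d accounts for φ(d) elements.
Cyclic subgroups by order — order 1: 1; order 2: 3; order 4: 2; order 8: 2.
Total: 8.

8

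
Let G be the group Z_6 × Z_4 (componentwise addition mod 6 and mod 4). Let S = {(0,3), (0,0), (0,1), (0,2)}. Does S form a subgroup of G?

|S| = 4 divides |G| = 24, consistent with Lagrange.
S contains the identity, every element's inverse is in S, and S is closed under +: it is a subgroup.
In fact S = ⟨(0,1)⟩.

Yes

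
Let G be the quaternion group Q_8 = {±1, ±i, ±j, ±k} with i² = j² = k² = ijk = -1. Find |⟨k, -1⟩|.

|⟨k⟩| = 4 and |⟨-1⟩| = 2, so |H| is a multiple of lcm(4, 2) = 4 and divides |G| = 8.
Closing under the operation: H = {1, -1, k, -k}, so |H| = 4.

4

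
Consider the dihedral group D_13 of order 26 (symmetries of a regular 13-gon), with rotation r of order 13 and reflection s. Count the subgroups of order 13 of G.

|G| = 26 and 13 | 26, so subgroups of order 13 are possible by Lagrange.
The subgroups of order 13 are: {e, r, r^2, r^3, r^4, r^5, r^6, r^7, r^8, r^9, r^10, r^11, r^12}.
So G has 1 subgroup of order 13.

1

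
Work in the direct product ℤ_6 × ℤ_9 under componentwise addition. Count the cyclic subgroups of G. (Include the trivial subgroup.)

Each element a generates a cyclic subgroup ⟨a⟩; distinct elements may generate the same one (a cyclic group of order d has φ(d) generators).
Cyclic subgroups by order — order 1: 1; order 2: 1; order 3: 4; order 6: 4; order 9: 3; order 18: 3.
Total: 16.

16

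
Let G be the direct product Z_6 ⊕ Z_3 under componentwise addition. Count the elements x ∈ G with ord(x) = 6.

An element (a,b) has order lcm(ord(a), ord(b)); count pairs with lcm equal to 6.
Enumerating gives 8 such elements.

8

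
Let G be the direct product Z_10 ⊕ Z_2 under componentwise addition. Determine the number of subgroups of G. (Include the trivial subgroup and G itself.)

10

|G| = 20, so by Lagrange every subgroup order divides 20. Divisors: 1, 2, 4, 5, 10, 20.
Subgroups by order — order 1: 1; order 2: 3; order 4: 1; order 5: 1; order 10: 3; order 20: 1.
Total: 1 + 3 + 1 + 1 + 3 + 1 = 10.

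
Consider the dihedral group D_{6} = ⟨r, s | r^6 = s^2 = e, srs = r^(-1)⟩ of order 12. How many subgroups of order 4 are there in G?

3

|G| = 12 and 4 | 12, so subgroups of order 4 are possible by Lagrange.
The subgroups of order 4 are: {e, r^3, r^2s, r^5s}; {e, r^3, s, r^3s}; {e, r^3, rs, r^4s}.
So G has 3 subgroups of order 4.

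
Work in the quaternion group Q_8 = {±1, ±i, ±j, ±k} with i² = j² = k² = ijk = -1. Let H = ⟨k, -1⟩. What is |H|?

4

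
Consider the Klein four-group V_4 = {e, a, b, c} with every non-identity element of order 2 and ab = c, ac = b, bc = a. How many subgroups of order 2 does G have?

|G| = 4 and 2 | 4, so subgroups of order 2 are possible by Lagrange.
The subgroups of order 2 are: {e, a}; {e, b}; {e, c}.
So G has 3 subgroups of order 2.

3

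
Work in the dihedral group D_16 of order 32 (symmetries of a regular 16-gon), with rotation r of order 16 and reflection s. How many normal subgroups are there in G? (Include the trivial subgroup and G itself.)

G has 36 subgroups. Checking conjugation-invariance by order — order 1: 1/1 normal; order 2: 1/17 normal; order 4: 1/9 normal; order 8: 1/5 normal; order 16: 3/3 normal; order 32: 1/1 normal.
Total normal subgroups: 8.

8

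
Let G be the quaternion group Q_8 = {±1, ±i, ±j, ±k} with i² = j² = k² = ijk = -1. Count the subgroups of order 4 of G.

3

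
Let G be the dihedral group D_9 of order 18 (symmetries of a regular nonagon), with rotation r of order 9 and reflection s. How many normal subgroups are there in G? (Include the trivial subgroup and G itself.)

4

G has 16 subgroups. Checking conjugation-invariance by order — order 1: 1/1 normal; order 2: 0/9 normal; order 3: 1/1 normal; order 6: 0/3 normal; order 9: 1/1 normal; order 18: 1/1 normal.
Total normal subgroups: 4.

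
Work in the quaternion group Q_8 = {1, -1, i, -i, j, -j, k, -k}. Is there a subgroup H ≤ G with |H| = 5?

No

5 does not divide |G| = 8, so by Lagrange no subgroup of order 5 exists.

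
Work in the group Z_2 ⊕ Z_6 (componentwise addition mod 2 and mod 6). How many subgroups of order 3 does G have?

|G| = 12 and 3 | 12, so subgroups of order 3 are possible by Lagrange.
The subgroups of order 3 are: {(0,0), (0,2), (0,4)}.
So G has 1 subgroup of order 3.

1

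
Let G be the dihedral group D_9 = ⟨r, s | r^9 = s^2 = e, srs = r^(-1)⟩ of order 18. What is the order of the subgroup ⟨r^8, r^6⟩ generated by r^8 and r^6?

9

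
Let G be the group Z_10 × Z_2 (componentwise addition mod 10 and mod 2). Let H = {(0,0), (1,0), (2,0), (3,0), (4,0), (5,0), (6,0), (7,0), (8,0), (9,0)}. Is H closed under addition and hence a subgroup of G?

|H| = 10 divides |G| = 20, consistent with Lagrange.
H contains the identity, every element's inverse is in H, and H is closed under +: it is a subgroup.
In fact H = ⟨(9,0)⟩.

Yes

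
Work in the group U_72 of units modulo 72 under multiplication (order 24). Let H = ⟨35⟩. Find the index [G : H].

12

|⟨35⟩| = 2 and |G| = 24.
By Lagrange, [G : H] = |G|/|H| = 24/2 = 12.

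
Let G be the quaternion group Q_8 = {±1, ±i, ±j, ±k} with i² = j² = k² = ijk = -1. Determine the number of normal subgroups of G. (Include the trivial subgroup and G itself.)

6

G has 6 subgroups. Checking conjugation-invariance by order — order 1: 1/1 normal; order 2: 1/1 normal; order 4: 3/3 normal; order 8: 1/1 normal.
Total normal subgroups: 6.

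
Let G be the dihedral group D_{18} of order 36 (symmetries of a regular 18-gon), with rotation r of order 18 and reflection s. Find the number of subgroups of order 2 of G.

19

|G| = 36 and 2 | 36, so subgroups of order 2 are possible by Lagrange.
The subgroups of order 2 are: {e, r^10s}; {e, r^11s}; {e, r^12s}; {e, r^13s}; … (19 in all).
So G has 19 subgroups of order 2.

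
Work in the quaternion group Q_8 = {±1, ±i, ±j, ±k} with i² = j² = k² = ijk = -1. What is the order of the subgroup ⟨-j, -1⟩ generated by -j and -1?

|⟨-j⟩| = 4 and |⟨-1⟩| = 2, so |H| is a multiple of lcm(4, 2) = 4 and divides |G| = 8.
Closing under the operation: H = {1, -1, j, -j}, so |H| = 4.

4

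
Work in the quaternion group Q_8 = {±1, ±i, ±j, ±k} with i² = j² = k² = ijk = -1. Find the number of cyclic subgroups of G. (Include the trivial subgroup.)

5

Group the elements of G by the cyclic subgroup they generate; each cyclic subgroup of order d accounts for φ(d) elements.
Cyclic subgroups by order — order 1: 1; order 2: 1; order 4: 3.
Total: 5.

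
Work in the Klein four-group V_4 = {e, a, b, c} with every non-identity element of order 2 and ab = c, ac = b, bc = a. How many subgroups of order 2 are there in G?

|G| = 4 and 2 | 4, so subgroups of order 2 are possible by Lagrange.
The subgroups of order 2 are: {e, a}; {e, b}; {e, c}.
So G has 3 subgroups of order 2.

3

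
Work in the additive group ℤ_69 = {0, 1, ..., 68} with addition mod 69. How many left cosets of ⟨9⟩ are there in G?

3

|⟨9⟩| = 23 and |G| = 69.
By Lagrange, [G : H] = |G|/|H| = 69/23 = 3.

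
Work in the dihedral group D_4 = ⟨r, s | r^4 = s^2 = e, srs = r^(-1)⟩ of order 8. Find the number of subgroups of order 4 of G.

|G| = 8 and 4 | 8, so subgroups of order 4 are possible by Lagrange.
The subgroups of order 4 are: {e, r, r^2, r^3}; {e, r^2, s, r^2s}; {e, r^2, rs, r^3s}.
So G has 3 subgroups of order 4.

3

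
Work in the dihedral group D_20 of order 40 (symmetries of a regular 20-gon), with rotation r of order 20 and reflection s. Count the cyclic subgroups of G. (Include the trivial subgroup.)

26

Each element a generates a cyclic subgroup ⟨a⟩; distinct elements may generate the same one (a cyclic group of order d has φ(d) generators).
Cyclic subgroups by order — order 1: 1; order 2: 21; order 4: 1; order 5: 1; order 10: 1; order 20: 1.
Total: 26.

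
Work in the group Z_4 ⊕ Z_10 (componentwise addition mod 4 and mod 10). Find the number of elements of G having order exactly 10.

An element (a,b) has order lcm(ord(a), ord(b)); count pairs with lcm equal to 10.
Enumerating gives 12 such elements.

12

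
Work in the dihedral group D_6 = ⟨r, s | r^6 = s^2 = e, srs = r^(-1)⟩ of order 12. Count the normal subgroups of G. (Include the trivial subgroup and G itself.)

7

G has 16 subgroups. Checking conjugation-invariance by order — order 1: 1/1 normal; order 2: 1/7 normal; order 3: 1/1 normal; order 4: 0/3 normal; order 6: 3/3 normal; order 12: 1/1 normal.
Total normal subgroups: 7.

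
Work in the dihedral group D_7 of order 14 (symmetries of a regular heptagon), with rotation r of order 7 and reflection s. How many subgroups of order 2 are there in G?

7

|G| = 14 and 2 | 14, so subgroups of order 2 are possible by Lagrange.
The subgroups of order 2 are: {e, r^2s}; {e, r^3s}; {e, r^4s}; {e, r^5s}; … (7 in all).
So G has 7 subgroups of order 2.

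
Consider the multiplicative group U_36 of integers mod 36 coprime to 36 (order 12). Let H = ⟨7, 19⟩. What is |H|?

6

|⟨7⟩| = 6 and |⟨19⟩| = 2, so |H| is a multiple of lcm(6, 2) = 6 and divides |G| = 12.
Closing under the operation: H = {1, 7, 13, 19, 25, 31}, so |H| = 6.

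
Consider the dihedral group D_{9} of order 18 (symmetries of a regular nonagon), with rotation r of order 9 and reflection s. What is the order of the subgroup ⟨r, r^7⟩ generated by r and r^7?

|⟨r⟩| = 9 and |⟨r^7⟩| = 9, so |H| is a multiple of lcm(9, 9) = 9 and divides |G| = 18.
Closing under the operation: H = {e, r, r^2, r^3, r^4, r^5, r^6, r^7, r^8}, so |H| = 9.

9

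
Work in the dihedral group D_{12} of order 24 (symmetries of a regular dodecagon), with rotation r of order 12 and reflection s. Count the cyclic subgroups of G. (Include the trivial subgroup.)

A cyclic subgroup of order d is generated by each of its φ(d) elements of order d, so the cyclic subgroups of order d number (#elements of order d)/φ(d).
Cyclic subgroups by order — order 1: 1; order 2: 13; order 3: 1; order 4: 1; order 6: 1; order 12: 1.
Total: 18.

18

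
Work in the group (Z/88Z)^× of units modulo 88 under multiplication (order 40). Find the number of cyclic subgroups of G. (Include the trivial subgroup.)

16

A cyclic subgroup of order d is generated by each of its φ(d) elements of order d, so the cyclic subgroups of order d number (#elements of order d)/φ(d).
Cyclic subgroups by order — order 1: 1; order 2: 7; order 5: 1; order 10: 7.
Total: 16.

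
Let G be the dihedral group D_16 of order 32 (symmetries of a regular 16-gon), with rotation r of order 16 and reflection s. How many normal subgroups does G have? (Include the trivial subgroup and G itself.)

G has 36 subgroups. Checking conjugation-invariance by order — order 1: 1/1 normal; order 2: 1/17 normal; order 4: 1/9 normal; order 8: 1/5 normal; order 16: 3/3 normal; order 32: 1/1 normal.
Total normal subgroups: 8.

8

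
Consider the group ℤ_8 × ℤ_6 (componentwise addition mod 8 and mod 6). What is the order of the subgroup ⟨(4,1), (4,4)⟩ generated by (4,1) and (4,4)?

|⟨(4,1)⟩| = 6 and |⟨(4,4)⟩| = 6, so |H| is a multiple of lcm(6, 6) = 6 and divides |G| = 48.
Closing under the operation: H = {(0,0), (0,1), (0,2), (0,3), (0,4), (0,5), (4,0), (4,1), (4,2), (4,3), (4,4), (4,5)}, so |H| = 12.

12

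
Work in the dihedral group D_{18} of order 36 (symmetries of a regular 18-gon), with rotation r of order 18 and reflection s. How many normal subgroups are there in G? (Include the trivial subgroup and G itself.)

G has 45 subgroups. Checking conjugation-invariance by order — order 1: 1/1 normal; order 2: 1/19 normal; order 3: 1/1 normal; order 4: 0/9 normal; order 6: 1/7 normal; order 9: 1/1 normal; order 12: 0/3 normal; order 18: 3/3 normal; order 36: 1/1 normal.
Total normal subgroups: 9.

9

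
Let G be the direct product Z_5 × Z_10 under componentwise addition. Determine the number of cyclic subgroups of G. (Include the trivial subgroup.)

Group the elements of G by the cyclic subgroup they generate; each cyclic subgroup of order d accounts for φ(d) elements.
Cyclic subgroups by order — order 1: 1; order 2: 1; order 5: 6; order 10: 6.
Total: 14.

14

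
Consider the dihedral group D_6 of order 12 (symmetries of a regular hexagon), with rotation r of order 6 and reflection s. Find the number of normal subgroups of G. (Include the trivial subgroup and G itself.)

G has 16 subgroups. Checking conjugation-invariance by order — order 1: 1/1 normal; order 2: 1/7 normal; order 3: 1/1 normal; order 4: 0/3 normal; order 6: 3/3 normal; order 12: 1/1 normal.
Total normal subgroups: 7.

7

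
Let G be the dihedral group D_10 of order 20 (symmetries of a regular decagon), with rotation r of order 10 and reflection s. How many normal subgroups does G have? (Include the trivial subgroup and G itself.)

G has 22 subgroups. Checking conjugation-invariance by order — order 1: 1/1 normal; order 2: 1/11 normal; order 4: 0/5 normal; order 5: 1/1 normal; order 10: 3/3 normal; order 20: 1/1 normal.
Total normal subgroups: 7.

7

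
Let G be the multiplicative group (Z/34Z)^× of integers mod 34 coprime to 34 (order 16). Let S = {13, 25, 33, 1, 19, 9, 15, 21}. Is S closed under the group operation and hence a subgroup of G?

|S| = 8 divides |G| = 16, consistent with Lagrange.
S contains the identity, every element's inverse is in S, and S is closed under ·: it is a subgroup.
In fact S = ⟨9⟩.

Yes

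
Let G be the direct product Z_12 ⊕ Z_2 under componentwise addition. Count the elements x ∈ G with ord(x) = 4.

An element (a,b) has order lcm(ord(a), ord(b)); count pairs with lcm equal to 4.
Enumerating gives 4 such elements.

4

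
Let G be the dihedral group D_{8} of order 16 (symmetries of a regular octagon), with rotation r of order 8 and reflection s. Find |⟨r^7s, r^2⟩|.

8

|⟨r^7s⟩| = 2 and |⟨r^2⟩| = 4, so |H| is a multiple of lcm(2, 4) = 4 and divides |G| = 16.
Closing under the operation: H = {e, r^2, r^4, r^6, rs, r^3s, r^5s, r^7s}, so |H| = 8.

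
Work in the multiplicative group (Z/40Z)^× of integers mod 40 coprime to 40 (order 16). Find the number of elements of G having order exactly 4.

The elements of order 4 are: 3, 7, 13, 17, 23, 27, 33, 37.
That's 8.

8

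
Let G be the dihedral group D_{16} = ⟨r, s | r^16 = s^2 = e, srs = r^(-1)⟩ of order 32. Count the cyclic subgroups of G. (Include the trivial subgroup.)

Group the elements of G by the cyclic subgroup they generate; each cyclic subgroup of order d accounts for φ(d) elements.
Cyclic subgroups by order — order 1: 1; order 2: 17; order 4: 1; order 8: 1; order 16: 1.
Total: 21.

21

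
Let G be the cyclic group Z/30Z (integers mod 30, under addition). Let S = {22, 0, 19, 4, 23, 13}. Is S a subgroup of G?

19 ∈ S but its inverse 11 ∉ S, so S is not a subgroup.

No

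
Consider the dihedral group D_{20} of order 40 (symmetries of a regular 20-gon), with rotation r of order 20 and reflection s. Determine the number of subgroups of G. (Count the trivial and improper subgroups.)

48

|G| = 40, so by Lagrange every subgroup order divides 40. Divisors: 1, 2, 4, 5, 8, 10, 20, 40.
Subgroups by order — order 1: 1; order 2: 21; order 4: 11; order 5: 1; order 8: 5; order 10: 5; order 20: 3; order 40: 1.
Total: 1 + 21 + 11 + 1 + 5 + 5 + 3 + 1 = 48.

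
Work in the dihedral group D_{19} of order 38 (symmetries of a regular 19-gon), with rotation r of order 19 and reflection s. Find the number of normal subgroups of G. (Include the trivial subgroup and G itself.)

G has 22 subgroups. Checking conjugation-invariance by order — order 1: 1/1 normal; order 2: 0/19 normal; order 19: 1/1 normal; order 38: 1/1 normal.
Total normal subgroups: 3.

3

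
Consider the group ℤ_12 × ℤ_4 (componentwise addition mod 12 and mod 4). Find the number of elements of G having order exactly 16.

An element (a,b) has order lcm(ord(a), ord(b)); count pairs with lcm equal to 16.
Enumerating gives 0 such elements.

0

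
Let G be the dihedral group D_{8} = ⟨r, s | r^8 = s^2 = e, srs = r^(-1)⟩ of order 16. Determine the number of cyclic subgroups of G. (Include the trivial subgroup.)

Each element a generates a cyclic subgroup ⟨a⟩; distinct elements may generate the same one (a cyclic group of order d has φ(d) generators).
Cyclic subgroups by order — order 1: 1; order 2: 9; order 4: 1; order 8: 1.
Total: 12.

12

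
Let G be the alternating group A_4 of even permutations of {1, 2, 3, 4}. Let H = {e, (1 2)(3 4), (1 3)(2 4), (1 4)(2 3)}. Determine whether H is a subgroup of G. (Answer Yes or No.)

|H| = 4 divides |G| = 12, consistent with Lagrange.
H contains the identity, every element's inverse is in H, and H is closed under ∘: it is a subgroup.

Yes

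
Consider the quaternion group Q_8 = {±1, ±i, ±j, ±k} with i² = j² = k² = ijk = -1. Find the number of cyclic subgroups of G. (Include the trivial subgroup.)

5

Group the elements of G by the cyclic subgroup they generate; each cyclic subgroup of order d accounts for φ(d) elements.
Cyclic subgroups by order — order 1: 1; order 2: 1; order 4: 3.
Total: 5.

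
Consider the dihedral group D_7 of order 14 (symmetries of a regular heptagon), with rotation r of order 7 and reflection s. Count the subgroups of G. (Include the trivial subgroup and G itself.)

|G| = 14, so by Lagrange every subgroup order divides 14. Divisors: 1, 2, 7, 14.
Subgroups by order — order 1: 1; order 2: 7; order 7: 1; order 14: 1.
Total: 1 + 7 + 1 + 1 = 10.

10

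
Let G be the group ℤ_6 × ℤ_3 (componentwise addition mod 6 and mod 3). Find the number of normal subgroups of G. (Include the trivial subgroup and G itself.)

12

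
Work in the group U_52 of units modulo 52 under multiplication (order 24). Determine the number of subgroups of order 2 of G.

3

|G| = 24 and 2 | 24, so subgroups of order 2 are possible by Lagrange.
The subgroups of order 2 are: {1, 25}; {1, 27}; {1, 51}.
So G has 3 subgroups of order 2.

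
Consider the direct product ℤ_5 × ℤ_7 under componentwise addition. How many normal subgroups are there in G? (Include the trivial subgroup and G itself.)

4

G is abelian, so every subgroup is normal.
G has 4 subgroups in total, hence 4 normal subgroups.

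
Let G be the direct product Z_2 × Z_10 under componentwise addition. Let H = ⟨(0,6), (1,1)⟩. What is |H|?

10

|⟨(0,6)⟩| = 5 and |⟨(1,1)⟩| = 10, so |H| is a multiple of lcm(5, 10) = 10 and divides |G| = 20.
Closing under the operation: H = {(0,0), (0,2), (0,4), (0,6), (0,8), (1,1), (1,3), (1,5), (1,7), (1,9)}, so |H| = 10.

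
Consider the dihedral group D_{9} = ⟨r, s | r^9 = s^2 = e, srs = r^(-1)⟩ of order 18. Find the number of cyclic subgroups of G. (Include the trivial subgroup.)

Each element a generates a cyclic subgroup ⟨a⟩; distinct elements may generate the same one (a cyclic group of order d has φ(d) generators).
Cyclic subgroups by order — order 1: 1; order 2: 9; order 3: 1; order 9: 1.
Total: 12.

12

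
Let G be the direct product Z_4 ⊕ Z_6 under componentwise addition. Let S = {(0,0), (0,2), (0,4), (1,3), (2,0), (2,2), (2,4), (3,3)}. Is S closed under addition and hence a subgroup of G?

No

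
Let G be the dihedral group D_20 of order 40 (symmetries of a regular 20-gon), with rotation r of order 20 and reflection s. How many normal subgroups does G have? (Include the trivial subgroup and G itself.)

G has 48 subgroups. Checking conjugation-invariance by order — order 1: 1/1 normal; order 2: 1/21 normal; order 4: 1/11 normal; order 5: 1/1 normal; order 8: 0/5 normal; order 10: 1/5 normal; order 20: 3/3 normal; order 40: 1/1 normal.
Total normal subgroups: 9.

9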